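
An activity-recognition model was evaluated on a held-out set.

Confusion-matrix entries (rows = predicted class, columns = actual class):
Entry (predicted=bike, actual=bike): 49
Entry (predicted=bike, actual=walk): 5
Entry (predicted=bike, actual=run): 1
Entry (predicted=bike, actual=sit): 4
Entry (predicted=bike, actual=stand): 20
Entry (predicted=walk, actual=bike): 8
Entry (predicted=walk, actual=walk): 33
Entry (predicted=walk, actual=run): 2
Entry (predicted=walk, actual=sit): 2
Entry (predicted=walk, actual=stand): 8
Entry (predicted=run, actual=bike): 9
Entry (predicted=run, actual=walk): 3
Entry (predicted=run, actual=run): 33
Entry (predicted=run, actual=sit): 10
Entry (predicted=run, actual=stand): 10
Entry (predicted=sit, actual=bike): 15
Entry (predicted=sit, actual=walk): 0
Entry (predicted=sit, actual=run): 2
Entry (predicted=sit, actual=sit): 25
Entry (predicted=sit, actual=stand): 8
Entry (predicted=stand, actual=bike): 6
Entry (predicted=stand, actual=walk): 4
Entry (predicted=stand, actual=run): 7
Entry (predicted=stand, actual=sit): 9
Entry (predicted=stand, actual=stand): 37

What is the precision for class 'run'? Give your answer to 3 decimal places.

0.508

Take TP from the diagonal, FP from the rest of the 'run' prediction marginal, FN from the rest of the 'run' actual marginal.
precision = TP/(TP+FP).
run: TP=33, FP=9+3+10+10=32 → 33/65 = 0.5077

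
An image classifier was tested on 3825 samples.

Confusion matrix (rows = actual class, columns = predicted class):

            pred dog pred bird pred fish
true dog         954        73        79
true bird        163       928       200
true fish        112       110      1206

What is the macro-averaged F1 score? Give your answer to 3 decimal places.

0.806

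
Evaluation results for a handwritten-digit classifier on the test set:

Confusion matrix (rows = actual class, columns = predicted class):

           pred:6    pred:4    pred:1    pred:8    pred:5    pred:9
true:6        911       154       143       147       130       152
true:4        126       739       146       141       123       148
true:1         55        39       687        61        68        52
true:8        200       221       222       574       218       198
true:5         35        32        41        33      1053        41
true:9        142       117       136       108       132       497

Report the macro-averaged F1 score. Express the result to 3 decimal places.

Per-class F1 score (2·TP/(2·TP+FP+FN)):
  6: TP=911, FP=126+55+200+35+142=558, FN=154+143+147+130+152=726 → 1822/3106 = 0.5866
  4: TP=739, FP=154+39+221+32+117=563, FN=126+146+141+123+148=684 → 1478/2725 = 0.5424
  1: TP=687, FP=143+146+222+41+136=688, FN=55+39+61+68+52=275 → 1374/2337 = 0.5879
  8: TP=574, FP=147+141+61+33+108=490, FN=200+221+222+218+198=1059 → 1148/2697 = 0.4257
  5: TP=1053, FP=130+123+68+218+132=671, FN=35+32+41+33+41=182 → 2106/2959 = 0.7117
  9: TP=497, FP=152+148+52+198+41=591, FN=142+117+136+108+132=635 → 994/2220 = 0.4477
Macro-F1 score = mean = (0.5866 + 0.5424 + 0.5879 + 0.4257 + 0.7117 + 0.4477) / 6 = 0.550

0.550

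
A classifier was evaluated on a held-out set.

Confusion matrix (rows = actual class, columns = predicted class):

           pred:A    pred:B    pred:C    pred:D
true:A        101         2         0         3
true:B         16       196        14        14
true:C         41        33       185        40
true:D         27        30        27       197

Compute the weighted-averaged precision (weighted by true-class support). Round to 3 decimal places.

Per-class precision (TP/(TP+FP)):
  A: TP=101, FP=16+41+27=84 → 101/185 = 0.5459
  B: TP=196, FP=2+33+30=65 → 196/261 = 0.7510
  C: TP=185, FP=0+14+27=41 → 185/226 = 0.8186
  D: TP=197, FP=3+14+40=57 → 197/254 = 0.7756
Weighted-precision = Σ (supportᵢ/N)·precisionᵢ with N=926: (106/926)·0.5459 + (240/926)·0.7510 + (299/926)·0.8186 + (281/926)·0.7756 = 0.757

0.757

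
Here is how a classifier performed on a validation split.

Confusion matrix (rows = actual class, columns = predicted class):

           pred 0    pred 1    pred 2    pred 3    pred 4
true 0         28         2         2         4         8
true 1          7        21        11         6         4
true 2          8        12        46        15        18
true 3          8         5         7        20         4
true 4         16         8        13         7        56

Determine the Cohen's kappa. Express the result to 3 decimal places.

0.373

Observed agreement pₒ = trace/N = 171/336 = 0.5089
Expected agreement pₑ = Σ (rowᵢ·colᵢ)/N² = (44·67 + 49·48 + 99·79 + 44·52 + 100·90)/336² = 0.2162
κ = (pₒ − pₑ)/(1 − pₑ) = (0.5089 − 0.2162)/(1 − 0.2162) = 0.373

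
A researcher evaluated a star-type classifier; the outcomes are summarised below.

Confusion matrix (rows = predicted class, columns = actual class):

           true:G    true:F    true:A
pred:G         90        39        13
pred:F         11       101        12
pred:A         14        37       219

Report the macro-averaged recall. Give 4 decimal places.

0.7503

Per-class recall (TP/(TP+FN)):
  G: TP=90, FN=11+14=25 → 90/115 = 0.78261
  F: TP=101, FN=39+37=76 → 101/177 = 0.57062
  A: TP=219, FN=13+12=25 → 219/244 = 0.89754
Macro-recall = mean = (0.78261 + 0.57062 + 0.89754) / 3 = 0.7503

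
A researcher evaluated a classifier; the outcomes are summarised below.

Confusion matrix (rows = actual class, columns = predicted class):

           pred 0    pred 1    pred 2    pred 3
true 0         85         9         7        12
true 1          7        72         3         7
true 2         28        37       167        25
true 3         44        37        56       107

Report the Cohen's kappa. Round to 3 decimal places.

0.476

Observed agreement pₒ = trace/N = 431/703 = 0.6131
Expected agreement pₑ = Σ (rowᵢ·colᵢ)/N² = (113·164 + 89·155 + 257·233 + 244·151)/703² = 0.2611
κ = (pₒ − pₑ)/(1 − pₑ) = (0.6131 − 0.2611)/(1 − 0.2611) = 0.476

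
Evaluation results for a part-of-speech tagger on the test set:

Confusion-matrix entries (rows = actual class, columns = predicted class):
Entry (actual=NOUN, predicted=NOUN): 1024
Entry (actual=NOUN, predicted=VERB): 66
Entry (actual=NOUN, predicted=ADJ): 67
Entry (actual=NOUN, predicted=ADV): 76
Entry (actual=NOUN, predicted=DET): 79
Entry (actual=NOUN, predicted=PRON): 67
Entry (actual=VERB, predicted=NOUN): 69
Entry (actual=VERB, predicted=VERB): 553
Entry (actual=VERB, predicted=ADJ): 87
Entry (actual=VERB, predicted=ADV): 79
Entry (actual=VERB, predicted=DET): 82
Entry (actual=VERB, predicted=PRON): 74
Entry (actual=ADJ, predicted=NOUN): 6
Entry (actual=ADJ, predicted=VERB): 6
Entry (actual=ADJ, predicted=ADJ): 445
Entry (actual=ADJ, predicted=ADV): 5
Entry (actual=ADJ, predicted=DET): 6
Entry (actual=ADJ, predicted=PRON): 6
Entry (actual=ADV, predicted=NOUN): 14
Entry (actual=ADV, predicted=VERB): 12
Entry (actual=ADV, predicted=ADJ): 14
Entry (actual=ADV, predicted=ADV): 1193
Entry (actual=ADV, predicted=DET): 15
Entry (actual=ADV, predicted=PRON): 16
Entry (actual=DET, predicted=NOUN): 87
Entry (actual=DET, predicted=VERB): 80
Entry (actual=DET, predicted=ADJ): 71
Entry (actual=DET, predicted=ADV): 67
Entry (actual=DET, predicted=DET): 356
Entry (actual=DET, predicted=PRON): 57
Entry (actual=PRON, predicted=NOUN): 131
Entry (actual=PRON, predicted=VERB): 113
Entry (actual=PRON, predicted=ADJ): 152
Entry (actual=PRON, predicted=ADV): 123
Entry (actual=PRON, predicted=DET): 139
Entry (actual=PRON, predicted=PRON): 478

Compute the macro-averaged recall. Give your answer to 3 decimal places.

0.688

Per-class recall (TP/(TP+FN)):
  NOUN: TP=1024, FN=66+67+76+79+67=355 → 1024/1379 = 0.7426
  VERB: TP=553, FN=69+87+79+82+74=391 → 553/944 = 0.5858
  ADJ: TP=445, FN=6+6+5+6+6=29 → 445/474 = 0.9388
  ADV: TP=1193, FN=14+12+14+15+16=71 → 1193/1264 = 0.9438
  DET: TP=356, FN=87+80+71+67+57=362 → 356/718 = 0.4958
  PRON: TP=478, FN=131+113+152+123+139=658 → 478/1136 = 0.4208
Macro-recall = mean = (0.7426 + 0.5858 + 0.9388 + 0.9438 + 0.4958 + 0.4208) / 6 = 0.688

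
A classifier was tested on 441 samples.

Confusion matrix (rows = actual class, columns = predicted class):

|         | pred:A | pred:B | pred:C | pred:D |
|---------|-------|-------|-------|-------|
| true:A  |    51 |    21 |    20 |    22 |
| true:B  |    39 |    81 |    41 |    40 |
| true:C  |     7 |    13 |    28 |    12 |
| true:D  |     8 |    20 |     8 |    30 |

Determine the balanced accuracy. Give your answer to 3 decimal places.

Balanced accuracy = mean of per-class recall.
  A: recall = 51/114 = 0.4474
  B: recall = 81/201 = 0.4030
  C: recall = 28/60 = 0.4667
  D: recall = 30/66 = 0.4545
Mean = (0.4474 + 0.4030 + 0.4667 + 0.4545) / 4 = 0.443

0.443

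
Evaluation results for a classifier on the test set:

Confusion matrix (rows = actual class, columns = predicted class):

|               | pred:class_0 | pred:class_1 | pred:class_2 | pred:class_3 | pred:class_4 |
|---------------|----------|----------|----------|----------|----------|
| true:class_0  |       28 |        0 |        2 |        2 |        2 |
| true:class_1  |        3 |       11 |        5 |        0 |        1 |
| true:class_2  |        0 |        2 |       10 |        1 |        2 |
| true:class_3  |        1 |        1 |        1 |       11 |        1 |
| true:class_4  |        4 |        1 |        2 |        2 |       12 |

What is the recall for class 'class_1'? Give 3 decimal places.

One-vs-rest for 'class_1': TP = diagonal; FP = other classes predicted 'class_1'; FN = 'class_1' predicted as other.
recall = TP/(TP+FN).
class_1: TP=11, FN=3+5+0+1=9 → 11/20 = 0.5500

0.550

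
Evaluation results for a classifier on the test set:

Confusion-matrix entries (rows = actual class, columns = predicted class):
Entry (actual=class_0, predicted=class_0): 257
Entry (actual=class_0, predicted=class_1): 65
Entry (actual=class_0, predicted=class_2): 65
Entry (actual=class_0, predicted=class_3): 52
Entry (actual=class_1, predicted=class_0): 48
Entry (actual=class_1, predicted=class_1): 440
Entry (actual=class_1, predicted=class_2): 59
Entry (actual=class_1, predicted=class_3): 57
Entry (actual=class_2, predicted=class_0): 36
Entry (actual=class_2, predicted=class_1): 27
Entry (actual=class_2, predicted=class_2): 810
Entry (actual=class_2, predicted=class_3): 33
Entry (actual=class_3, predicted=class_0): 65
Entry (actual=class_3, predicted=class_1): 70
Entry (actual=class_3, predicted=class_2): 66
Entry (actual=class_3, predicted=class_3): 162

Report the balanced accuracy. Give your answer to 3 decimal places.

Balanced accuracy = mean of per-class recall.
  class_0: recall = 257/439 = 0.5854
  class_1: recall = 440/604 = 0.7285
  class_2: recall = 810/906 = 0.8940
  class_3: recall = 162/363 = 0.4463
Mean = (0.5854 + 0.7285 + 0.8940 + 0.4463) / 4 = 0.664

0.664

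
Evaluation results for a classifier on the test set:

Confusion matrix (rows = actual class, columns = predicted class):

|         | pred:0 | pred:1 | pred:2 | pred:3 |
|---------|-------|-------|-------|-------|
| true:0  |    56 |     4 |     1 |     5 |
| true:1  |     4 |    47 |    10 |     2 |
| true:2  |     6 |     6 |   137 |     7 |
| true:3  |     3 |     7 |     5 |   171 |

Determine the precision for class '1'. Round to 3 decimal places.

0.734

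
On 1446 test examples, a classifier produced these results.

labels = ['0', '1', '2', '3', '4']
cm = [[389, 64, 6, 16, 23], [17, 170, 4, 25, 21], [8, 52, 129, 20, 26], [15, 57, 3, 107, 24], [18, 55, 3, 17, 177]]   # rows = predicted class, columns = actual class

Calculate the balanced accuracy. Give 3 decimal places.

0.684

Balanced accuracy = mean of per-class recall.
  0: recall = 389/447 = 0.8702
  1: recall = 170/398 = 0.4271
  2: recall = 129/145 = 0.8897
  3: recall = 107/185 = 0.5784
  4: recall = 177/271 = 0.6531
Mean = (0.8702 + 0.4271 + 0.8897 + 0.5784 + 0.6531) / 5 = 0.684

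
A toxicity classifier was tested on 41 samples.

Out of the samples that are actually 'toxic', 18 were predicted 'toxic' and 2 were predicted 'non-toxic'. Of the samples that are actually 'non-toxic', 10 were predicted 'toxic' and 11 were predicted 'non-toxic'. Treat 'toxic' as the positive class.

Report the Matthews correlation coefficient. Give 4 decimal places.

0.4552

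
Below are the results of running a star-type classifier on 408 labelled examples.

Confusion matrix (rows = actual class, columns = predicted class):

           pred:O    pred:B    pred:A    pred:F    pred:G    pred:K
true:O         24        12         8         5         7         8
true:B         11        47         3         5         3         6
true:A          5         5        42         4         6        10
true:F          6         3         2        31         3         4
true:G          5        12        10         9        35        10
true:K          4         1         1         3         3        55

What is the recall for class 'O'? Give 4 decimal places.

Take TP from the diagonal, FP from the rest of the 'O' prediction marginal, FN from the rest of the 'O' actual marginal.
recall = TP/(TP+FN).
O: TP=24, FN=12+8+5+7+8=40 → 24/64 = 0.37500

0.3750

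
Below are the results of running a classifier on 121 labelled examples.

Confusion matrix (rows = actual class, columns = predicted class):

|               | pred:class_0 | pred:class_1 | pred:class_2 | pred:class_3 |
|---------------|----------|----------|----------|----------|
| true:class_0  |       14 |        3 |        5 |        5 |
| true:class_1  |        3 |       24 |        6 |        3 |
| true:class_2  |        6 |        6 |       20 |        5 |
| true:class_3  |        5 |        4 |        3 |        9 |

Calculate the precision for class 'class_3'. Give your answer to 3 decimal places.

0.409

precision = TP/(TP+FP).
class_3: TP=9, FP=5+3+5=13 → 9/22 = 0.4091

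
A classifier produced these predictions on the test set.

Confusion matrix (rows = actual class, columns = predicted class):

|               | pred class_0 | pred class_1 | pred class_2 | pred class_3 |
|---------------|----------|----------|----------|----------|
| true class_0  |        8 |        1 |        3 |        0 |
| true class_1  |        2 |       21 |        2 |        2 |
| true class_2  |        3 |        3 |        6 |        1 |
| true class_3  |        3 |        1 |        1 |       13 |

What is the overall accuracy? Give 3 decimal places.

0.686

Accuracy = trace / total = (8+21+6+13=48) / 70 = 48/70 = 0.686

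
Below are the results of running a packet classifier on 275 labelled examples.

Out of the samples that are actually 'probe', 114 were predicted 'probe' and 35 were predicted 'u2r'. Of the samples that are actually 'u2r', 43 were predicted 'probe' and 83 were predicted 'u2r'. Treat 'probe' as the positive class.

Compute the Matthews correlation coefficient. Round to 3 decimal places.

0.427

MCC = (TP·TN − FP·FN) / √((TP+FP)(TP+FN)(TN+FP)(TN+FN))
Numerator = 114·83 − 43·35 = 7957
Denominator = √(157·149·126·118) = √347807124 = 18649.5878
MCC = 7957 / 18649.5878 = 0.427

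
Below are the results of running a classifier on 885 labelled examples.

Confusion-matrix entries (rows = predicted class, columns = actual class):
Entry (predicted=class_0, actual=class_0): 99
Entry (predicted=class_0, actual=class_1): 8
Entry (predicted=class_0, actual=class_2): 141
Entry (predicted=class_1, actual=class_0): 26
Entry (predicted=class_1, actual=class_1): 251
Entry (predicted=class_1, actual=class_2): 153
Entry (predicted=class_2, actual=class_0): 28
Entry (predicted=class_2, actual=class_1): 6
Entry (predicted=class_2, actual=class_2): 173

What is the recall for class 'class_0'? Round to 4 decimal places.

0.6471

One-vs-rest for 'class_0': TP = diagonal; FP = other classes predicted 'class_0'; FN = 'class_0' predicted as other.
recall = TP/(TP+FN).
class_0: TP=99, FN=26+28=54 → 99/153 = 0.64706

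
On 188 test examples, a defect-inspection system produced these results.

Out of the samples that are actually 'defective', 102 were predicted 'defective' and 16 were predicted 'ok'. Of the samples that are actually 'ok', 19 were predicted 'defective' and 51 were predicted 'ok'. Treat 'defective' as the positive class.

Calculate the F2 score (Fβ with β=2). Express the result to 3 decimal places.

Fβ = (1+β²)·TP / ((1+β²)·TP + β²·FN + FP), with β²=4
= 5·102 / (5·102 + 4·16 + 19) = 0.860

0.860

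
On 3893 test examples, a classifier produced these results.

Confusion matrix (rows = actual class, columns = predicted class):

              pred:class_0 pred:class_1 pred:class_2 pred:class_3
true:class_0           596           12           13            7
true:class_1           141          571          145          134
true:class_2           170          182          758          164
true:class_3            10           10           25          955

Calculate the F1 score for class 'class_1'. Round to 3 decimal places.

0.647

F1 score = 2·TP/(2·TP+FP+FN).
class_1: TP=571, FP=12+182+10=204, FN=141+145+134=420 → 1142/1766 = 0.6467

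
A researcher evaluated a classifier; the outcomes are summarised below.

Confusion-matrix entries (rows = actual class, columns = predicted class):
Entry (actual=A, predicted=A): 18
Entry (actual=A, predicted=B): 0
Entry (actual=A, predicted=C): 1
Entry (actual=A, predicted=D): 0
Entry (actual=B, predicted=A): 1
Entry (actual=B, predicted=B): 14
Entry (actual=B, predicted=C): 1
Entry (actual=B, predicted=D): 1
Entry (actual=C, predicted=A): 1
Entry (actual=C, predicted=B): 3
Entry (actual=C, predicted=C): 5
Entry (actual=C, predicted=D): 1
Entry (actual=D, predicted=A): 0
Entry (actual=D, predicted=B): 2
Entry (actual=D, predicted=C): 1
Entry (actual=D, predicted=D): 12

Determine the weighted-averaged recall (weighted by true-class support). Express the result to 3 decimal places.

0.803

Per-class recall (TP/(TP+FN)):
  A: TP=18, FN=0+1+0=1 → 18/19 = 0.9474
  B: TP=14, FN=1+1+1=3 → 14/17 = 0.8235
  C: TP=5, FN=1+3+1=5 → 5/10 = 0.5000
  D: TP=12, FN=0+2+1=3 → 12/15 = 0.8000
Weighted-recall = Σ (supportᵢ/N)·recallᵢ with N=61: (19/61)·0.9474 + (17/61)·0.8235 + (10/61)·0.5000 + (15/61)·0.8000 = 0.803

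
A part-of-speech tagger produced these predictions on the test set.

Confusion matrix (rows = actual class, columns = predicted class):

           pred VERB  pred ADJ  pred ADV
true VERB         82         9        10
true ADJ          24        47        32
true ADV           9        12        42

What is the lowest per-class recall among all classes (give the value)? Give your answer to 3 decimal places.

0.456

Per-class recall (TP/(TP+FN)):
  VERB: TP=82, FN=9+10=19 → 82/101 = 0.8119
  ADJ: TP=47, FN=24+32=56 → 47/103 = 0.4563
  ADV: TP=42, FN=9+12=21 → 42/63 = 0.6667
Lowest is class 'ADJ' with recall = 0.456.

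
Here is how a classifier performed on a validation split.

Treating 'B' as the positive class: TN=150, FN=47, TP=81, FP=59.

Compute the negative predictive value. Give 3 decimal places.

0.761

NPV = TN/(TN+FN) = 150/(150+47) = 0.761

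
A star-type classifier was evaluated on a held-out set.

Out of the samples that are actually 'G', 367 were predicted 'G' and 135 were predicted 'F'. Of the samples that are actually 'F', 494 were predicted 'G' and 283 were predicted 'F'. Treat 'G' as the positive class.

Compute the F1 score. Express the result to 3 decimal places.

0.539

Precision = TP/(TP+FP) = 367/861 = 0.4262
Recall = TP/(TP+FN) = 367/502 = 0.7311
F1 = 2·TP/(2·TP+FP+FN) = 734/1363 = 0.539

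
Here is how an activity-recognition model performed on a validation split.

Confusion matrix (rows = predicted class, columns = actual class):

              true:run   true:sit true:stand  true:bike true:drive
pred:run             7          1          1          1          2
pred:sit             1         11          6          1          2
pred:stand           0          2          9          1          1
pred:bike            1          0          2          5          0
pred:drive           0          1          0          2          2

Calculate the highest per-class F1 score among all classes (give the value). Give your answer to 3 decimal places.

Per-class F1 score (2·TP/(2·TP+FP+FN)):
  run: TP=7, FP=1+1+1+2=5, FN=1+0+1+0=2 → 14/21 = 0.6667
  sit: TP=11, FP=1+6+1+2=10, FN=1+2+0+1=4 → 22/36 = 0.6111
  stand: TP=9, FP=0+2+1+1=4, FN=1+6+2+0=9 → 18/31 = 0.5806
  bike: TP=5, FP=1+0+2+0=3, FN=1+1+1+2=5 → 10/18 = 0.5556
  drive: TP=2, FP=0+1+0+2=3, FN=2+2+1+0=5 → 4/12 = 0.3333
Highest is class 'run' with F1 score = 0.667.

0.667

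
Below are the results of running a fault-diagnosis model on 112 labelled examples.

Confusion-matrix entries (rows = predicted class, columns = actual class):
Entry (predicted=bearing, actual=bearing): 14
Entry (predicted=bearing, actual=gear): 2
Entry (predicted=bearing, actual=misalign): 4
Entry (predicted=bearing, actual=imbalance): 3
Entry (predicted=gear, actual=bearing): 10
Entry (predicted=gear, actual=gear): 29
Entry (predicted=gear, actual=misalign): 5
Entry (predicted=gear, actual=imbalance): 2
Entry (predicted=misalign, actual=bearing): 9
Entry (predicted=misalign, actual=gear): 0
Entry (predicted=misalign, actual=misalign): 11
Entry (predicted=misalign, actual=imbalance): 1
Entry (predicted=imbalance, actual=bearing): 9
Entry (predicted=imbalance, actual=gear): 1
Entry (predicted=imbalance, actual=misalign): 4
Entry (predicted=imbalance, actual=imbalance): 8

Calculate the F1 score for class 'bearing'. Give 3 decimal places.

0.431

Take TP from the diagonal, FP from the rest of the 'bearing' prediction marginal, FN from the rest of the 'bearing' actual marginal.
F1 score = 2·TP/(2·TP+FP+FN).
bearing: TP=14, FP=2+4+3=9, FN=10+9+9=28 → 28/65 = 0.4308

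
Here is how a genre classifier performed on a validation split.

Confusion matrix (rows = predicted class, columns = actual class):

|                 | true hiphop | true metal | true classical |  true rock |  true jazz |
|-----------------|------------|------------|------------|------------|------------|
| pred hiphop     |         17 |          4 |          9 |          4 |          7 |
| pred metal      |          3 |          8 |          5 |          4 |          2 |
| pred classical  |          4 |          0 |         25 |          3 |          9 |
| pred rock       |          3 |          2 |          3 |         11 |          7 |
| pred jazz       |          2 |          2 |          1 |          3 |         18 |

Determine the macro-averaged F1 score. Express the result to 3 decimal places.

Per-class F1 score (2·TP/(2·TP+FP+FN)):
  hiphop: TP=17, FP=4+9+4+7=24, FN=3+4+3+2=12 → 34/70 = 0.4857
  metal: TP=8, FP=3+5+4+2=14, FN=4+0+2+2=8 → 16/38 = 0.4211
  classical: TP=25, FP=4+0+3+9=16, FN=9+5+3+1=18 → 50/84 = 0.5952
  rock: TP=11, FP=3+2+3+7=15, FN=4+4+3+3=14 → 22/51 = 0.4314
  jazz: TP=18, FP=2+2+1+3=8, FN=7+2+9+7=25 → 36/69 = 0.5217
Macro-F1 score = mean = (0.4857 + 0.4211 + 0.5952 + 0.4314 + 0.5217) / 5 = 0.491

0.491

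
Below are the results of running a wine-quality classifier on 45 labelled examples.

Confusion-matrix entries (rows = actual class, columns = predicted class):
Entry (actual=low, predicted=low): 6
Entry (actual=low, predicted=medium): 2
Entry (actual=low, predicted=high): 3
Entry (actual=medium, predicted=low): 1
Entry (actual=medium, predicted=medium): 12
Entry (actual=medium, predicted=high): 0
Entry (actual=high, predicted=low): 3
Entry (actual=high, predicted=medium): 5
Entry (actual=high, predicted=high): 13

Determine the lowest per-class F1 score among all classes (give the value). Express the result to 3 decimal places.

0.571

Per-class F1 score (2·TP/(2·TP+FP+FN)):
  low: TP=6, FP=1+3=4, FN=2+3=5 → 12/21 = 0.5714
  medium: TP=12, FP=2+5=7, FN=1+0=1 → 24/32 = 0.7500
  high: TP=13, FP=3+0=3, FN=3+5=8 → 26/37 = 0.7027
Lowest is class 'low' with F1 score = 0.571.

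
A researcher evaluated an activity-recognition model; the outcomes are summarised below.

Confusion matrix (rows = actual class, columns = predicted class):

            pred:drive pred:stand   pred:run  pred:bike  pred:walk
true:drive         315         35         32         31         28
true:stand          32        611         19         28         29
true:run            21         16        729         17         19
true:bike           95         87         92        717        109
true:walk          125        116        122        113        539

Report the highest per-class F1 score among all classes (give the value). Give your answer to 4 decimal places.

Per-class F1 score (2·TP/(2·TP+FP+FN)):
  drive: TP=315, FP=32+21+95+125=273, FN=35+32+31+28=126 → 630/1029 = 0.61224
  stand: TP=611, FP=35+16+87+116=254, FN=32+19+28+29=108 → 1222/1584 = 0.77146
  run: TP=729, FP=32+19+92+122=265, FN=21+16+17+19=73 → 1458/1796 = 0.81180
  bike: TP=717, FP=31+28+17+113=189, FN=95+87+92+109=383 → 1434/2006 = 0.71486
  walk: TP=539, FP=28+29+19+109=185, FN=125+116+122+113=476 → 1078/1739 = 0.61990
Highest is class 'run' with F1 score = 0.8118.

0.8118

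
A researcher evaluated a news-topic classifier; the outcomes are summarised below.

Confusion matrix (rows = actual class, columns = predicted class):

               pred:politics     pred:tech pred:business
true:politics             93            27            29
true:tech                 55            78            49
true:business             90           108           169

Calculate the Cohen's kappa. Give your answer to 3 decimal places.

0.225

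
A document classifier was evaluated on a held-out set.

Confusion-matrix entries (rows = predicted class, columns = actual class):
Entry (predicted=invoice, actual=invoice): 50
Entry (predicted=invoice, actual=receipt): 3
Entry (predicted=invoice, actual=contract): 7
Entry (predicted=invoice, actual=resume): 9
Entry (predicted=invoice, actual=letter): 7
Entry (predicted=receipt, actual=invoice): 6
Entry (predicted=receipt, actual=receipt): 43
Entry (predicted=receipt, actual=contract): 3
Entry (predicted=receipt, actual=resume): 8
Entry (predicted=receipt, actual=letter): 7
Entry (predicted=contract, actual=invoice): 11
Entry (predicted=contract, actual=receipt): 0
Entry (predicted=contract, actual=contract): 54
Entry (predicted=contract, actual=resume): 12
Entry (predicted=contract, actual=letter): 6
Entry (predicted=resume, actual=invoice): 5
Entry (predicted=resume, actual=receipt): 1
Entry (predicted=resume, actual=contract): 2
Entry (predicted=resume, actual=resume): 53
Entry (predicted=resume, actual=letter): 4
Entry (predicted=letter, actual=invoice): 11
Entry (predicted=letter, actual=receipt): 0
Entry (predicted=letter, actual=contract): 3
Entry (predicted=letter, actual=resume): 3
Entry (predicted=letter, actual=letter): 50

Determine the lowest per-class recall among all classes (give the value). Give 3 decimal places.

Per-class recall (TP/(TP+FN)):
  invoice: TP=50, FN=6+11+5+11=33 → 50/83 = 0.6024
  receipt: TP=43, FN=3+0+1+0=4 → 43/47 = 0.9149
  contract: TP=54, FN=7+3+2+3=15 → 54/69 = 0.7826
  resume: TP=53, FN=9+8+12+3=32 → 53/85 = 0.6235
  letter: TP=50, FN=7+7+6+4=24 → 50/74 = 0.6757
Lowest is class 'invoice' with recall = 0.602.

0.602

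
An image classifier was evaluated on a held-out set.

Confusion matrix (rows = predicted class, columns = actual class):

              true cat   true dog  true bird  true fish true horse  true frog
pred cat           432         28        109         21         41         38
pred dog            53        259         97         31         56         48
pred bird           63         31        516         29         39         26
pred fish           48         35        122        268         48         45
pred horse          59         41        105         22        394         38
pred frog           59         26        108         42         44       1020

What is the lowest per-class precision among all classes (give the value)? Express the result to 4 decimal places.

Per-class precision (TP/(TP+FP)):
  cat: TP=432, FP=28+109+21+41+38=237 → 432/669 = 0.64574
  dog: TP=259, FP=53+97+31+56+48=285 → 259/544 = 0.47610
  bird: TP=516, FP=63+31+29+39+26=188 → 516/704 = 0.73295
  fish: TP=268, FP=48+35+122+48+45=298 → 268/566 = 0.47350
  horse: TP=394, FP=59+41+105+22+38=265 → 394/659 = 0.59788
  frog: TP=1020, FP=59+26+108+42+44=279 → 1020/1299 = 0.78522
Lowest is class 'fish' with precision = 0.4735.

0.4735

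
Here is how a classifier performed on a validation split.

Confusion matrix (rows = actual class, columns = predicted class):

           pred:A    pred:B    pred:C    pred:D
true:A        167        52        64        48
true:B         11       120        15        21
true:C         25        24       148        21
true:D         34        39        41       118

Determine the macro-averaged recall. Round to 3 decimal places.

0.603

Per-class recall (TP/(TP+FN)):
  A: TP=167, FN=52+64+48=164 → 167/331 = 0.5045
  B: TP=120, FN=11+15+21=47 → 120/167 = 0.7186
  C: TP=148, FN=25+24+21=70 → 148/218 = 0.6789
  D: TP=118, FN=34+39+41=114 → 118/232 = 0.5086
Macro-recall = mean = (0.5045 + 0.7186 + 0.6789 + 0.5086) / 4 = 0.603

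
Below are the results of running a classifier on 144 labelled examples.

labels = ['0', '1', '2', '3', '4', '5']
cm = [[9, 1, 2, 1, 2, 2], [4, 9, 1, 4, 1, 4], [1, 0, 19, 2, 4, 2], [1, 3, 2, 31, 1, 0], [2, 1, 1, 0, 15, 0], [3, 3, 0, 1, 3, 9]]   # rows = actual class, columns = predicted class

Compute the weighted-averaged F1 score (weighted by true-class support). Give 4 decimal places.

0.6351

Per-class F1 score (2·TP/(2·TP+FP+FN)):
  0: TP=9, FP=4+1+1+2+3=11, FN=1+2+1+2+2=8 → 18/37 = 0.48649
  1: TP=9, FP=1+0+3+1+3=8, FN=4+1+4+1+4=14 → 18/40 = 0.45000
  2: TP=19, FP=2+1+2+1+0=6, FN=1+0+2+4+2=9 → 38/53 = 0.71698
  3: TP=31, FP=1+4+2+0+1=8, FN=1+3+2+1+0=7 → 62/77 = 0.80519
  4: TP=15, FP=2+1+4+1+3=11, FN=2+1+1+0+0=4 → 30/45 = 0.66667
  5: TP=9, FP=2+4+2+0+0=8, FN=3+3+0+1+3=10 → 18/36 = 0.50000
Weighted-F1 score = Σ (supportᵢ/N)·F1 scoreᵢ with N=144: (17/144)·0.48649 + (23/144)·0.45000 + (28/144)·0.71698 + (38/144)·0.80519 + (19/144)·0.66667 + (19/144)·0.50000 = 0.6351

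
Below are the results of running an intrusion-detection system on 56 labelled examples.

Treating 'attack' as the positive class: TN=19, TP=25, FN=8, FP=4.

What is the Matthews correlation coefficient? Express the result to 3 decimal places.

0.575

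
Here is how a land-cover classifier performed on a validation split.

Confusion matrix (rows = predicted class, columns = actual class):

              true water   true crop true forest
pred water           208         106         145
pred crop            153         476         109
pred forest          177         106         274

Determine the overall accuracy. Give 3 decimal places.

Accuracy = trace / total = (208+476+274=958) / 1754 = 958/1754 = 0.546

0.546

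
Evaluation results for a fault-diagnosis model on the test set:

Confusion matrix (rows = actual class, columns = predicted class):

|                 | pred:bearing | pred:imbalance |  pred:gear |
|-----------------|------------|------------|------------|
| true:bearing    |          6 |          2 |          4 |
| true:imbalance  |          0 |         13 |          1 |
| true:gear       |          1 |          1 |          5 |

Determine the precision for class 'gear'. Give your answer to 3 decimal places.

0.500

Treat 'gear' as positive and all other classes as negative.
precision = TP/(TP+FP).
gear: TP=5, FP=4+1=5 → 5/10 = 0.5000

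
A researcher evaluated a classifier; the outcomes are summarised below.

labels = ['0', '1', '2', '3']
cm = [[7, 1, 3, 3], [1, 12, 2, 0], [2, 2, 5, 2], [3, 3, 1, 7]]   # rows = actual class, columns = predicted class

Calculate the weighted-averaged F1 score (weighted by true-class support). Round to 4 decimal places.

0.5686

Per-class F1 score (2·TP/(2·TP+FP+FN)):
  0: TP=7, FP=1+2+3=6, FN=1+3+3=7 → 14/27 = 0.51852
  1: TP=12, FP=1+2+3=6, FN=1+2+0=3 → 24/33 = 0.72727
  2: TP=5, FP=3+2+1=6, FN=2+2+2=6 → 10/22 = 0.45455
  3: TP=7, FP=3+0+2=5, FN=3+3+1=7 → 14/26 = 0.53846
Weighted-F1 score = Σ (supportᵢ/N)·F1 scoreᵢ with N=54: (14/54)·0.51852 + (15/54)·0.72727 + (11/54)·0.45455 + (14/54)·0.53846 = 0.5686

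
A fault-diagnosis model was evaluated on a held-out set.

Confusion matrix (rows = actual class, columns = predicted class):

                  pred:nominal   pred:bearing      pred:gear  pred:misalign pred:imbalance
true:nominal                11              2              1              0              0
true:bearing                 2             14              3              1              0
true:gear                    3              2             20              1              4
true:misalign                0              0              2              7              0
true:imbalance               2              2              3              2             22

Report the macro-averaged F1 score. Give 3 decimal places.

0.707

Per-class F1 score (2·TP/(2·TP+FP+FN)):
  nominal: TP=11, FP=2+3+0+2=7, FN=2+1+0+0=3 → 22/32 = 0.6875
  bearing: TP=14, FP=2+2+0+2=6, FN=2+3+1+0=6 → 28/40 = 0.7000
  gear: TP=20, FP=1+3+2+3=9, FN=3+2+1+4=10 → 40/59 = 0.6780
  misalign: TP=7, FP=0+1+1+2=4, FN=0+0+2+0=2 → 14/20 = 0.7000
  imbalance: TP=22, FP=0+0+4+0=4, FN=2+2+3+2=9 → 44/57 = 0.7719
Macro-F1 score = mean = (0.6875 + 0.7000 + 0.6780 + 0.7000 + 0.7719) / 5 = 0.707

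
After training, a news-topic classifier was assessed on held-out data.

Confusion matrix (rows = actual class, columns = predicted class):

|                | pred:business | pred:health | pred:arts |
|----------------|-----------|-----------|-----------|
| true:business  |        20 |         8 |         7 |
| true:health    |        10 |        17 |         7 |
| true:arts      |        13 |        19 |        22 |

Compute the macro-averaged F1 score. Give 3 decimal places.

0.479

Per-class F1 score (2·TP/(2·TP+FP+FN)):
  business: TP=20, FP=10+13=23, FN=8+7=15 → 40/78 = 0.5128
  health: TP=17, FP=8+19=27, FN=10+7=17 → 34/78 = 0.4359
  arts: TP=22, FP=7+7=14, FN=13+19=32 → 44/90 = 0.4889
Macro-F1 score = mean = (0.5128 + 0.4359 + 0.4889) / 3 = 0.479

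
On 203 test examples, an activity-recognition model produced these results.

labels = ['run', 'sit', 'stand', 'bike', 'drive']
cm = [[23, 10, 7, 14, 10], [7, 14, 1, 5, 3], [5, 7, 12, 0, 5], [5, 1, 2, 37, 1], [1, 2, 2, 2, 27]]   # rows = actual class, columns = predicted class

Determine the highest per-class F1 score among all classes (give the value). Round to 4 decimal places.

0.7115

Per-class F1 score (2·TP/(2·TP+FP+FN)):
  run: TP=23, FP=7+5+5+1=18, FN=10+7+14+10=41 → 46/105 = 0.43810
  sit: TP=14, FP=10+7+1+2=20, FN=7+1+5+3=16 → 28/64 = 0.43750
  stand: TP=12, FP=7+1+2+2=12, FN=5+7+0+5=17 → 24/53 = 0.45283
  bike: TP=37, FP=14+5+0+2=21, FN=5+1+2+1=9 → 74/104 = 0.71154
  drive: TP=27, FP=10+3+5+1=19, FN=1+2+2+2=7 → 54/80 = 0.67500
Highest is class 'bike' with F1 score = 0.7115.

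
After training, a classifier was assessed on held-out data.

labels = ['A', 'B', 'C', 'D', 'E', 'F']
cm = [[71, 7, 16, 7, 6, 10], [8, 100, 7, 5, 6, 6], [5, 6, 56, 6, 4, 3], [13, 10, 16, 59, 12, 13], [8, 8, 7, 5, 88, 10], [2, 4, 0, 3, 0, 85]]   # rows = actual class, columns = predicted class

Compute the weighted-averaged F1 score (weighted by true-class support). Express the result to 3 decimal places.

0.679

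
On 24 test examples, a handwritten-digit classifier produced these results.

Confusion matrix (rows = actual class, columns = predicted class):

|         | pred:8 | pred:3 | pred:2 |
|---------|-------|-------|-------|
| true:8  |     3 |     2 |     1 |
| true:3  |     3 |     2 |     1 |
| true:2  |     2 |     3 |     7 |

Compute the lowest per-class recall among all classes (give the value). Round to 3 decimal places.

0.333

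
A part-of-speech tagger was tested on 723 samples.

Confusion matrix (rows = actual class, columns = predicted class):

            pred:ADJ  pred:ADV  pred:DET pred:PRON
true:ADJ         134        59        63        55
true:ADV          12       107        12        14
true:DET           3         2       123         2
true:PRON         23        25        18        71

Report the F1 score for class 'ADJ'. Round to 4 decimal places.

Treat 'ADJ' as positive and all other classes as negative.
F1 score = 2·TP/(2·TP+FP+FN).
ADJ: TP=134, FP=12+3+23=38, FN=59+63+55=177 → 268/483 = 0.55487

0.5549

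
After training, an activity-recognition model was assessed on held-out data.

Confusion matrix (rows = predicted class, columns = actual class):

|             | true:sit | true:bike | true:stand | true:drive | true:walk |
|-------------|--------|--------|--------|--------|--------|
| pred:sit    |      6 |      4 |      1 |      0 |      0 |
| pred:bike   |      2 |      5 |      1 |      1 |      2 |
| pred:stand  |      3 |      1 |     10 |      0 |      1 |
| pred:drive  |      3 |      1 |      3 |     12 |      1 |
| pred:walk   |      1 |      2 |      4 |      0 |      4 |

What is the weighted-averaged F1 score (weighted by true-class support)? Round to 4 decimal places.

0.5344

Per-class F1 score (2·TP/(2·TP+FP+FN)):
  sit: TP=6, FP=4+1+0+0=5, FN=2+3+3+1=9 → 12/26 = 0.46154
  bike: TP=5, FP=2+1+1+2=6, FN=4+1+1+2=8 → 10/24 = 0.41667
  stand: TP=10, FP=3+1+0+1=5, FN=1+1+3+4=9 → 20/34 = 0.58824
  drive: TP=12, FP=3+1+3+1=8, FN=0+1+0+0=1 → 24/33 = 0.72727
  walk: TP=4, FP=1+2+4+0=7, FN=0+2+1+1=4 → 8/19 = 0.42105
Weighted-F1 score = Σ (supportᵢ/N)·F1 scoreᵢ with N=68: (15/68)·0.46154 + (13/68)·0.41667 + (19/68)·0.58824 + (13/68)·0.72727 + (8/68)·0.42105 = 0.5344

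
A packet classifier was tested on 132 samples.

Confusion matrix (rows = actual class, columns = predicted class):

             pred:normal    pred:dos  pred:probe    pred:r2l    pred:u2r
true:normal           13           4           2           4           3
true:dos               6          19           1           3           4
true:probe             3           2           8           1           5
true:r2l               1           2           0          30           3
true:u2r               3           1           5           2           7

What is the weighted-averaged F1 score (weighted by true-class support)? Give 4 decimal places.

Per-class F1 score (2·TP/(2·TP+FP+FN)):
  normal: TP=13, FP=6+3+1+3=13, FN=4+2+4+3=13 → 26/52 = 0.50000
  dos: TP=19, FP=4+2+2+1=9, FN=6+1+3+4=14 → 38/61 = 0.62295
  probe: TP=8, FP=2+1+0+5=8, FN=3+2+1+5=11 → 16/35 = 0.45714
  r2l: TP=30, FP=4+3+1+2=10, FN=1+2+0+3=6 → 60/76 = 0.78947
  u2r: TP=7, FP=3+4+5+3=15, FN=3+1+5+2=11 → 14/40 = 0.35000
Weighted-F1 score = Σ (supportᵢ/N)·F1 scoreᵢ with N=132: (26/132)·0.50000 + (33/132)·0.62295 + (19/132)·0.45714 + (36/132)·0.78947 + (18/132)·0.35000 = 0.5831

0.5831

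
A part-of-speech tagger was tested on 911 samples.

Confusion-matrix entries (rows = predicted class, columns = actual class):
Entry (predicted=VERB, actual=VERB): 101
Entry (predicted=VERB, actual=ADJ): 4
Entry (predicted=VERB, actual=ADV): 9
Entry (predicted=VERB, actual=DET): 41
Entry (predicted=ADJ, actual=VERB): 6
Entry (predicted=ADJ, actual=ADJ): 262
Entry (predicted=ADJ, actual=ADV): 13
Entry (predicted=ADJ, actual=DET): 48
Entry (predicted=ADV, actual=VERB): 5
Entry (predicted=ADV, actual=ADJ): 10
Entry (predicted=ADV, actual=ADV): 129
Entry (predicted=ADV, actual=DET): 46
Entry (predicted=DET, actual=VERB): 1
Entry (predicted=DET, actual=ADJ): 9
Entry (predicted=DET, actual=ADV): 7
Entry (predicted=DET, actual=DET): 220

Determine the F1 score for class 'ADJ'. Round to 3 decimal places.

F1 score = 2·TP/(2·TP+FP+FN).
ADJ: TP=262, FP=6+13+48=67, FN=4+10+9=23 → 524/614 = 0.8534

0.853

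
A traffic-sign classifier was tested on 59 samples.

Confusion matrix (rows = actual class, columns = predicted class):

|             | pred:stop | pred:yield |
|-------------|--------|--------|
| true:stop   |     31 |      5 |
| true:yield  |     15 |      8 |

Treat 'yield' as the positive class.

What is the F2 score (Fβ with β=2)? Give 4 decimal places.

0.3810

Fβ = (1+β²)·TP / ((1+β²)·TP + β²·FN + FP), with β²=4
= 5·8 / (5·8 + 4·15 + 5) = 0.3810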